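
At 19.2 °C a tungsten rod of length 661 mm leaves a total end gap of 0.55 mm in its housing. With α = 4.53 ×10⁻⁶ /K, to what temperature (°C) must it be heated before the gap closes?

203 °C

α·L₀·ΔT = 0.55 mm ⇒ ΔT = 0.55 / (4.53×10⁻⁶ × 661.0) = 183.7 K.
T = 19.2 + 183.7 = 202.9 °C.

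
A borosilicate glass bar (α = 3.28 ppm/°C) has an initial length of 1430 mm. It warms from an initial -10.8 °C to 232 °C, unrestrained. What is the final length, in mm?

1431.1 mm

ΔT = 232 − (-10.8) = 242.8 K.
ΔL = α·L₀·ΔT = 3.28×10⁻⁶ × 1430 mm × 242.8 K = 1.14 mm.
L = L₀ + ΔL = 1430 + 1.14 = 1431.1 mm.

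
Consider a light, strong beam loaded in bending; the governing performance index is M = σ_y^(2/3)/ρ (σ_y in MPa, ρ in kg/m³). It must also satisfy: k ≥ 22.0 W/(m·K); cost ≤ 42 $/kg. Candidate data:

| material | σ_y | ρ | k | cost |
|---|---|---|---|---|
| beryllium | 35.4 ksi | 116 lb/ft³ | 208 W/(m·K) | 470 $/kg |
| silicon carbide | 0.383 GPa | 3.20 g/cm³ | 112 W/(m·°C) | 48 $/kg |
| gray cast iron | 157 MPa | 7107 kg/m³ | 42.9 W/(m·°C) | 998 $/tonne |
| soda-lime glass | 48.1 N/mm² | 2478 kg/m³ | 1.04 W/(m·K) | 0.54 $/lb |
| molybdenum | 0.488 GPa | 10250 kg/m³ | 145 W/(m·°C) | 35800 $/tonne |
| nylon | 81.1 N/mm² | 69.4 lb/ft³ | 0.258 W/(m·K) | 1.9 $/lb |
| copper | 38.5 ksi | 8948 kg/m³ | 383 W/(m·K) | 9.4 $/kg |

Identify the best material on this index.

molybdenum

Screen on constraints: k ≥ 22.0 W/(m·K); cost ≤ 42 $/kg. Survivors: gray cast iron, molybdenum, copper.
Normalizing units and computing the index:
  gray cast iron: σ_y = 157.0 MPa, ρ = 7107 kg/m³
  molybdenum: σ_y = 488.0 MPa, ρ = 10250 kg/m³
  copper: σ_y = 265.4 MPa, ρ = 8948 kg/m³
  molybdenum: M = 6.05×10⁻³
  copper: M = 4.62×10⁻³
  gray cast iron: M = 4.09×10⁻³
Molybdenum has the largest M.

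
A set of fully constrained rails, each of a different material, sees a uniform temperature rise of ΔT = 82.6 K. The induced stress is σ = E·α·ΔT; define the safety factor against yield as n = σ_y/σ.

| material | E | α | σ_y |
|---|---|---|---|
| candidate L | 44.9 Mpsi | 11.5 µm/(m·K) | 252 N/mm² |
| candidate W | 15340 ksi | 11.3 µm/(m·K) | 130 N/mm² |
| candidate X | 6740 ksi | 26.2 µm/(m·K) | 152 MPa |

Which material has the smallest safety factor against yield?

With everything in SI (GPa, ×10⁻⁶/K, MPa):
  candidate L: E = 309.6, α = 11.5, σ_y = 252.0 → σ = 294 MPa, n = 0.857
  candidate W: E = 105.8, α = 11.3, σ_y = 130.0 → σ = 98.7 MPa, n = 1.32
  candidate X: E = 46.47, α = 26.2, σ_y = 152.0 → σ = 101 MPa, n = 1.51
Smallest n: candidate L with n = 0.857.

candidate L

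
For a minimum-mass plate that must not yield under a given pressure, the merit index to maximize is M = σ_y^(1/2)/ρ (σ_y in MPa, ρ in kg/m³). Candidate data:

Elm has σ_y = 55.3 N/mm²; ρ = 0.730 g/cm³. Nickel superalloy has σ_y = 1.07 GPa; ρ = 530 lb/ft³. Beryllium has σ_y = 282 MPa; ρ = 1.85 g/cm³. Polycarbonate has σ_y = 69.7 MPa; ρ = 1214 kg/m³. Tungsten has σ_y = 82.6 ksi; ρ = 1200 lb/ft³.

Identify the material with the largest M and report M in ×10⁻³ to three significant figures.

elm, M = 10.2×10⁻³

In SI units:
  elm: σ_y = 55.30 MPa, ρ = 730.0 kg/m³
  nickel superalloy: σ_y = 1070 MPa, ρ = 8490 kg/m³
  beryllium: σ_y = 282.0 MPa, ρ = 1850 kg/m³
  polycarbonate: σ_y = 69.70 MPa, ρ = 1214 kg/m³
  tungsten: σ_y = 569.5 MPa, ρ = 19220 kg/m³
  elm: M = 10.2×10⁻³
  beryllium: M = 9.08×10⁻³
  polycarbonate: M = 6.88×10⁻³
  nickel superalloy: M = 3.85×10⁻³
  tungsten: M = 1.24×10⁻³
Highest index: elm.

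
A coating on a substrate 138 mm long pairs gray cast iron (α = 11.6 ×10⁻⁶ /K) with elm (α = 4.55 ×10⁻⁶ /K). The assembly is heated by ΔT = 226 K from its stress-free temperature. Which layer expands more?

gray cast iron

α(gray cast iron) = 11.6×10⁻⁶/K vs α(elm) = 4.55×10⁻⁶/K.
Higher α expands more for the same ΔT: gray cast iron.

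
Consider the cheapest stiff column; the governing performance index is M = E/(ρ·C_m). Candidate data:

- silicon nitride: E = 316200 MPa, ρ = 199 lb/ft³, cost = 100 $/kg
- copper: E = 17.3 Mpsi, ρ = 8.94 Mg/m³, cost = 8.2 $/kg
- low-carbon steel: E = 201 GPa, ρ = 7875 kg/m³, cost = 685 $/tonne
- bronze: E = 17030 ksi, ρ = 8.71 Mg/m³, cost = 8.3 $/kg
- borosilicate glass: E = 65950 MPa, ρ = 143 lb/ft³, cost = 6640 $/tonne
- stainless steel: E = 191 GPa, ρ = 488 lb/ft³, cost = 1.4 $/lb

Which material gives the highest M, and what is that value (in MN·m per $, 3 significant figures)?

low-carbon steel, M = 37.3 MN·m per $

Convert each candidate to consistent units, then evaluate M:
  silicon nitride: E = 316.2 GPa, ρ = 3188 kg/m³, cost = 100.0 $/kg
  copper: E = 119.3 GPa, ρ = 8940 kg/m³, cost = 8.200 $/kg
  low-carbon steel: E = 201.0 GPa, ρ = 7875 kg/m³, cost = 0.6850 $/kg
  bronze: E = 117.4 GPa, ρ = 8710 kg/m³, cost = 8.300 $/kg
  borosilicate glass: E = 65.95 GPa, ρ = 2291 kg/m³, cost = 6.640 $/kg
  stainless steel: E = 191.0 GPa, ρ = 7817 kg/m³, cost = 3.086 $/kg
  low-carbon steel: M = 37.3 MN·m per $
  stainless steel: M = 7.92 MN·m per $
  borosilicate glass: M = 4.34 MN·m per $
  copper: M = 1.63 MN·m per $
  bronze: M = 1.62 MN·m per $
  silicon nitride: M = 0.992 MN·m per $
The maximum is for low-carbon steel.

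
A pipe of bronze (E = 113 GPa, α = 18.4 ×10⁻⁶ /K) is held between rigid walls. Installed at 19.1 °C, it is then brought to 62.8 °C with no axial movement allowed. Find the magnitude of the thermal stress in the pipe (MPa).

ΔT = 43.70 K. Constrained thermal stress σ = E·α·ΔT = 113.0×10³ MPa × 18.4×10⁻⁶ × 43.70 = 90.9 MPa (compressive).

90.9 MPa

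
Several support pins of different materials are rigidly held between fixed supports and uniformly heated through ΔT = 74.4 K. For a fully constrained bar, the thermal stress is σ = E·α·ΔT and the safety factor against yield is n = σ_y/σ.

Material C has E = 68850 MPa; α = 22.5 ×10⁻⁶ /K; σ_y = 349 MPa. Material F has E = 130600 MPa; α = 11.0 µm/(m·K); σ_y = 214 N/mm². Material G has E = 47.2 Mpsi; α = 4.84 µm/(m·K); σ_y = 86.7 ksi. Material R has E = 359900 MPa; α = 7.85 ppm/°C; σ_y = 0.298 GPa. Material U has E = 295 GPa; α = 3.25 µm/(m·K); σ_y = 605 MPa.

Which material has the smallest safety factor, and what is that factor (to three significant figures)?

material R, n = 1.42

Converting E to GPa, α to ×10⁻⁶/K, σ_y to MPa, then σ and n for each:
  material C: E = 68.85, α = 22.5, σ_y = 349.0 → σ = 115 MPa, n = 3.03
  material F: E = 130.6, α = 11.0, σ_y = 214.0 → σ = 107 MPa, n = 2.00
  material G: E = 325.4, α = 4.84, σ_y = 597.8 → σ = 117 MPa, n = 5.10
  material R: E = 359.9, α = 7.85, σ_y = 298.0 → σ = 210 MPa, n = 1.42
  material U: E = 295.0, α = 3.25, σ_y = 605.0 → σ = 71.3 MPa, n = 8.48
Material R has the lowest safety factor, n = 1.42.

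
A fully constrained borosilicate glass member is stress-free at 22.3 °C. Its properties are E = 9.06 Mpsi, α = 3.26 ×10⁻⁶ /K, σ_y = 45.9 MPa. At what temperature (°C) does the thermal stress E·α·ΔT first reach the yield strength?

248 °C

E = 9.06 Mpsi = 62.47 GPa.
E·α·ΔT = 45.90 MPa ⇒ ΔT = 45.90 / (62.47×10³ × 3.26×10⁻⁶) = 225.4 K.
T = 22.3 + 225.4 = 247.7 °C.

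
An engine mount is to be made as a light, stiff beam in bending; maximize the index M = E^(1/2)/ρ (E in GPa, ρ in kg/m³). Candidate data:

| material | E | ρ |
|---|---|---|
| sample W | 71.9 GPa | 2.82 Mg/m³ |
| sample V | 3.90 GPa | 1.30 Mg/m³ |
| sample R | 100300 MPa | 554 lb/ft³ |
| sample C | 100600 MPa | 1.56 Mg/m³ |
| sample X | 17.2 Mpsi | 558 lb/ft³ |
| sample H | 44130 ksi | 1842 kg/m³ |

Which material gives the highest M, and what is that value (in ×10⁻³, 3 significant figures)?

sample H, M = 9.47×10⁻³

Putting every candidate on a common basis:
  sample W: E = 71.90 GPa, ρ = 2820 kg/m³
  sample V: E = 3.900 GPa, ρ = 1300 kg/m³
  sample R: E = 100.3 GPa, ρ = 8874 kg/m³
  sample C: E = 100.6 GPa, ρ = 1560 kg/m³
  sample X: E = 118.6 GPa, ρ = 8938 kg/m³
  sample H: E = 304.3 GPa, ρ = 1842 kg/m³
  sample H: M = 9.47×10⁻³
  sample C: M = 6.43×10⁻³
  sample W: M = 3.01×10⁻³
  sample V: M = 1.52×10⁻³
  sample X: M = 1.22×10⁻³
  sample R: M = 1.13×10⁻³
Sample H has the largest M.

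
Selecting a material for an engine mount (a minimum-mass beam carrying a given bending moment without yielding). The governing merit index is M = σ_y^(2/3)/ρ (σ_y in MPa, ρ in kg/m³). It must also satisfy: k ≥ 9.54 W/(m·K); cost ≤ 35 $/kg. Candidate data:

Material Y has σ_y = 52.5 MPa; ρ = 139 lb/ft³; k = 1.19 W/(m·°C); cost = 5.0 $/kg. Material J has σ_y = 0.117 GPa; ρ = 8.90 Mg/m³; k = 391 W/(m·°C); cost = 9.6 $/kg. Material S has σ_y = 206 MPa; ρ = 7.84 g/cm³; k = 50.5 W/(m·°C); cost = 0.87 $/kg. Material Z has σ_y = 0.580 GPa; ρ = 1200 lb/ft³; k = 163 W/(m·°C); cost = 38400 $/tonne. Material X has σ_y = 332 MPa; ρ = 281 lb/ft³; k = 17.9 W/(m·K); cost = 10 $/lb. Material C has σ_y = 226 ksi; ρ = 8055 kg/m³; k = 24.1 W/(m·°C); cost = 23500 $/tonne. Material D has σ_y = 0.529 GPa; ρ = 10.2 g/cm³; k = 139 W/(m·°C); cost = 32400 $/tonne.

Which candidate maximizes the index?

Screen on constraints: k ≥ 9.54 W/(m·K); cost ≤ 35 $/kg. Survivors: material J, material S, material X, material C, material D.
After converting to SI:
  material J: σ_y = 117.0 MPa, ρ = 8900 kg/m³
  material S: σ_y = 206.0 MPa, ρ = 7840 kg/m³
  material X: σ_y = 332.0 MPa, ρ = 4501 kg/m³
  material C: σ_y = 1558 MPa, ρ = 8055 kg/m³
  material D: σ_y = 529.0 MPa, ρ = 10200 kg/m³
  material C: M = 16.7×10⁻³
  material X: M = 10.7×10⁻³
  material D: M = 6.41×10⁻³
  material S: M = 4.45×10⁻³
  material J: M = 2.69×10⁻³
The maximum is for material C.

material C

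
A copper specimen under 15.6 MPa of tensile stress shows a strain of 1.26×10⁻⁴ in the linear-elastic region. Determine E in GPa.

124 GPa

E = σ/ε = 15.6 MPa / 1.26×10⁻⁴ = 123800 MPa = 124 GPa.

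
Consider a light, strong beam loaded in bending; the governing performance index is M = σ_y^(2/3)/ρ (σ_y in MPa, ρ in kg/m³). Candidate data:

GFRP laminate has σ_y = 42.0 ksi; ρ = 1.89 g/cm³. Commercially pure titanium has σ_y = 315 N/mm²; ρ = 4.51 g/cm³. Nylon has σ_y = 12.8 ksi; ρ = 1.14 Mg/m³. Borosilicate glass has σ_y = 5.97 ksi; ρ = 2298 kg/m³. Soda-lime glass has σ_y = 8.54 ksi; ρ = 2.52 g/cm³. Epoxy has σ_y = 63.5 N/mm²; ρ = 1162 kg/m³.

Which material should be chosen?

Convert each candidate to consistent units, then evaluate M:
  GFRP laminate: σ_y = 289.6 MPa, ρ = 1890 kg/m³
  commercially pure titanium: σ_y = 315.0 MPa, ρ = 4510 kg/m³
  nylon: σ_y = 88.25 MPa, ρ = 1140 kg/m³
  borosilicate glass: σ_y = 41.16 MPa, ρ = 2298 kg/m³
  soda-lime glass: σ_y = 58.88 MPa, ρ = 2520 kg/m³
  epoxy: σ_y = 63.50 MPa, ρ = 1162 kg/m³
  GFRP laminate: M = 23.2×10⁻³
  nylon: M = 17.4×10⁻³
  epoxy: M = 13.7×10⁻³
  commercially pure titanium: M = 10.3×10⁻³
  soda-lime glass: M = 6.01×10⁻³
  borosilicate glass: M = 5.19×10⁻³
GFRP laminate has the largest M.

GFRP laminate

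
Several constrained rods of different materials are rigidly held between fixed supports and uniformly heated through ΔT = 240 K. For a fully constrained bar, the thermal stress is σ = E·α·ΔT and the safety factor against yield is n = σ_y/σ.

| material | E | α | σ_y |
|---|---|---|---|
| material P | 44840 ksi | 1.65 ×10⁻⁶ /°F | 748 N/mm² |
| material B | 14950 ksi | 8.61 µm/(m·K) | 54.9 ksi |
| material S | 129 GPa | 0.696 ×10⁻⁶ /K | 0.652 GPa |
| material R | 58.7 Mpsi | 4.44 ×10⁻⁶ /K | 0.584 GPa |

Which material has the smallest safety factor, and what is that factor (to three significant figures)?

Converting E to GPa, α to ×10⁻⁶/K, σ_y to MPa, then σ and n for each:
  material P: E = 309.2, α = 2.97, σ_y = 748.0 → σ = 220 MPa, n = 3.39
  material B: E = 103.1, α = 8.61, σ_y = 378.5 → σ = 213 MPa, n = 1.78
  material S: E = 129.0, α = 0.696, σ_y = 652.0 → σ = 21.5 MPa, n = 30.3
  material R: E = 404.7, α = 4.44, σ_y = 584.0 → σ = 431 MPa, n = 1.35
The minimum is material R at n = 1.35.

material R, n = 1.35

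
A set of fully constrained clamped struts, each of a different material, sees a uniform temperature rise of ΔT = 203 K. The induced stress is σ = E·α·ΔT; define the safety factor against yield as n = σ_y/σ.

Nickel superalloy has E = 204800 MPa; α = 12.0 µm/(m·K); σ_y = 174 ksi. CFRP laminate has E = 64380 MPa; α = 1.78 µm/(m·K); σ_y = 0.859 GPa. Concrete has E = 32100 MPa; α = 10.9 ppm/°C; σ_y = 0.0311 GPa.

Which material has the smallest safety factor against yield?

concrete

Converting E to GPa, α to ×10⁻⁶/K, σ_y to MPa, then σ and n for each:
  nickel superalloy: E = 204.8, α = 12.0, σ_y = 1200 → σ = 499 MPa, n = 2.40
  CFRP laminate: E = 64.38, α = 1.78, σ_y = 859.0 → σ = 23.3 MPa, n = 36.9
  concrete: E = 32.10, α = 10.9, σ_y = 31.10 → σ = 71.0 MPa, n = 0.438
Smallest n: concrete with n = 0.438.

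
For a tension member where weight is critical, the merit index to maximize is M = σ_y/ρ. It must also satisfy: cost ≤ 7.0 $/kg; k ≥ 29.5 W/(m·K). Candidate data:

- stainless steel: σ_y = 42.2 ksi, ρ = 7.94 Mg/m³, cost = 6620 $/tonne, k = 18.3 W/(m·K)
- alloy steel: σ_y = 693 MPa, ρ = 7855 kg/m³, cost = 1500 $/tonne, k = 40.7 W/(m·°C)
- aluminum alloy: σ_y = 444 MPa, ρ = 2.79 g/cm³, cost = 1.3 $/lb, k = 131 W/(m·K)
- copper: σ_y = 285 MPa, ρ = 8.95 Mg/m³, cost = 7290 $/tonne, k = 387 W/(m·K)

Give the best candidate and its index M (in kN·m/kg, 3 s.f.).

aluminum alloy, M = 159 kN·m/kg

Screen on constraints: cost ≤ 7.0 $/kg; k ≥ 29.5 W/(m·K). Survivors: alloy steel, aluminum alloy.
Normalizing units and computing the index:
  alloy steel: σ_y = 693.0 MPa, ρ = 7855 kg/m³
  aluminum alloy: σ_y = 444.0 MPa, ρ = 2790 kg/m³
  aluminum alloy: M = 159 kN·m/kg
  alloy steel: M = 88.2 kN·m/kg
The maximum is for aluminum alloy.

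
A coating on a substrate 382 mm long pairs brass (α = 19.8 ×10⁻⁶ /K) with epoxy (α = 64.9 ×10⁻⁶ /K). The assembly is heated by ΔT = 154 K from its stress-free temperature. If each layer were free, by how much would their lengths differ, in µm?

2650 µm

Δα = |19.8 − 64.9|×10⁻⁶/K = 45.1×10⁻⁶/K.
ΔL_mismatch = Δα·L·ΔT = 45.1×10⁻⁶ × 382.0 mm × 154.0 K = 2650 µm.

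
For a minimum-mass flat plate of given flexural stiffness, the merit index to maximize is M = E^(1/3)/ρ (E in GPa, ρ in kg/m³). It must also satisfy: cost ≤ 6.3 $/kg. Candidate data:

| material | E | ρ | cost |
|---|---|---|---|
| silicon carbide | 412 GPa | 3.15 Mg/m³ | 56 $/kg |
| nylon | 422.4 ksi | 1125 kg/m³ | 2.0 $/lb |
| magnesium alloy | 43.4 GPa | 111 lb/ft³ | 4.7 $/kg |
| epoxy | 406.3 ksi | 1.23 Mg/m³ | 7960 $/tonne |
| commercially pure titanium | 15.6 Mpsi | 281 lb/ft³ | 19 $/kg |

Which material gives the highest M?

magnesium alloy

Screen on constraints: cost ≤ 6.3 $/kg. Survivors: nylon, magnesium alloy.
Convert each candidate to consistent units, then evaluate M:
  nylon: E = 2.912 GPa, ρ = 1125 kg/m³
  magnesium alloy: E = 43.40 GPa, ρ = 1778 kg/m³
  magnesium alloy: M = 1.98×10⁻³
  nylon: M = 1.27×10⁻³
Magnesium alloy has the largest M.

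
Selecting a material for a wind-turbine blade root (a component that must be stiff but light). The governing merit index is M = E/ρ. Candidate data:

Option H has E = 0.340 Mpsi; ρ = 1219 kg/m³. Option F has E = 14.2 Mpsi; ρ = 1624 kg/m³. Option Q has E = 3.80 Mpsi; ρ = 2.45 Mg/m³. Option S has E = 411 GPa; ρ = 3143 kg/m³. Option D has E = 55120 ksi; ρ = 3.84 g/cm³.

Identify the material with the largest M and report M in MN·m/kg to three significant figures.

In SI units:
  option H: E = 2.344 GPa, ρ = 1219 kg/m³
  option F: E = 97.91 GPa, ρ = 1624 kg/m³
  option Q: E = 26.20 GPa, ρ = 2450 kg/m³
  option S: E = 411.0 GPa, ρ = 3143 kg/m³
  option D: E = 380.0 GPa, ρ = 3840 kg/m³
  option S: M = 131 MN·m/kg
  option D: M = 99.0 MN·m/kg
  option F: M = 60.3 MN·m/kg
  option Q: M = 10.7 MN·m/kg
  option H: M = 1.92 MN·m/kg
Highest index: option S.

option S, M = 131 MN·m/kg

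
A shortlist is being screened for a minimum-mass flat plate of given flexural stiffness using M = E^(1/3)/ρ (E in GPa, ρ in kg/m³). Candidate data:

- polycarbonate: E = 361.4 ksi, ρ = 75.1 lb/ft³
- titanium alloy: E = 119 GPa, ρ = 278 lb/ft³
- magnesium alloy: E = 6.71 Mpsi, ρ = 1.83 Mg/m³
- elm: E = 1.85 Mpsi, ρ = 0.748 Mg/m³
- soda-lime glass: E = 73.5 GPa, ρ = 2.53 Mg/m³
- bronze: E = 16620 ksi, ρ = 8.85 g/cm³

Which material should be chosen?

After converting to SI:
  polycarbonate: E = 2.492 GPa, ρ = 1203 kg/m³
  titanium alloy: E = 119.0 GPa, ρ = 4453 kg/m³
  magnesium alloy: E = 46.26 GPa, ρ = 1830 kg/m³
  elm: E = 12.76 GPa, ρ = 748.0 kg/m³
  soda-lime glass: E = 73.50 GPa, ρ = 2530 kg/m³
  bronze: E = 114.6 GPa, ρ = 8850 kg/m³
  elm: M = 3.12×10⁻³
  magnesium alloy: M = 1.96×10⁻³
  soda-lime glass: M = 1.66×10⁻³
  polycarbonate: M = 1.13×10⁻³
  titanium alloy: M = 1.10×10⁻³
  bronze: M = 0.549×10⁻³
The maximum is for elm.

elm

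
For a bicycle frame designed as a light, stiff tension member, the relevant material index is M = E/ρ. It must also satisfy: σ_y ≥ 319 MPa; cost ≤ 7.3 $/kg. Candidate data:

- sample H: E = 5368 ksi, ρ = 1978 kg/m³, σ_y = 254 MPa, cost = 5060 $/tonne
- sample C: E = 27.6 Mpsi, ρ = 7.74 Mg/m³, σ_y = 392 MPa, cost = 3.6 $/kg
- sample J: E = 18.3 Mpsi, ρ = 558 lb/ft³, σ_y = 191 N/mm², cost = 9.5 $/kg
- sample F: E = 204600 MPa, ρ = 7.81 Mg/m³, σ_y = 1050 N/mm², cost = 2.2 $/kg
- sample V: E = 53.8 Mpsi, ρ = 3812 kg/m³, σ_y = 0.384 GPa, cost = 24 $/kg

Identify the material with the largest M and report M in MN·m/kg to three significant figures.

sample F, M = 26.2 MN·m/kg

Screen on constraints: σ_y ≥ 319 MPa; cost ≤ 7.3 $/kg. Survivors: sample C, sample F.
Putting every candidate on a common basis:
  sample C: E = 190.3 GPa, ρ = 7740 kg/m³
  sample F: E = 204.6 GPa, ρ = 7810 kg/m³
  sample F: M = 26.2 MN·m/kg
  sample C: M = 24.6 MN·m/kg
Sample F ranks first.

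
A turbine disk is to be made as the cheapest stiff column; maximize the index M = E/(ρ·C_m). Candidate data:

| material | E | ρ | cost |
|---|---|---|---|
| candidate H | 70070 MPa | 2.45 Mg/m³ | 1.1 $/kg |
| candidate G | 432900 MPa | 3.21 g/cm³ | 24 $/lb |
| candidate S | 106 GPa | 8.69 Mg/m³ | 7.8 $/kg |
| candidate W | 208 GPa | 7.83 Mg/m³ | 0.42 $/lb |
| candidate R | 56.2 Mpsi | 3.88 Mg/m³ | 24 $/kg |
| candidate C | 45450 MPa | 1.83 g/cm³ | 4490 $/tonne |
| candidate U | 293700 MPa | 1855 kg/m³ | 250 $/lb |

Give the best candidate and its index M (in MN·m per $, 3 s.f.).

Normalizing units and computing the index:
  candidate H: E = 70.07 GPa, ρ = 2450 kg/m³, cost = 1.100 $/kg
  candidate G: E = 432.9 GPa, ρ = 3210 kg/m³, cost = 52.91 $/kg
  candidate S: E = 106.0 GPa, ρ = 8690 kg/m³, cost = 7.800 $/kg
  candidate W: E = 208.0 GPa, ρ = 7830 kg/m³, cost = 0.9259 $/kg
  candidate R: E = 387.5 GPa, ρ = 3880 kg/m³, cost = 24.00 $/kg
  candidate C: E = 45.45 GPa, ρ = 1830 kg/m³, cost = 4.490 $/kg
  candidate U: E = 293.7 GPa, ρ = 1855 kg/m³, cost = 551.1 $/kg
  candidate W: M = 28.7 MN·m per $
  candidate H: M = 26.0 MN·m per $
  candidate C: M = 5.53 MN·m per $
  candidate R: M = 4.16 MN·m per $
  candidate G: M = 2.55 MN·m per $
  candidate S: M = 1.56 MN·m per $
  candidate U: M = 0.287 MN·m per $
Candidate W ranks first.

candidate W, M = 28.7 MN·m per $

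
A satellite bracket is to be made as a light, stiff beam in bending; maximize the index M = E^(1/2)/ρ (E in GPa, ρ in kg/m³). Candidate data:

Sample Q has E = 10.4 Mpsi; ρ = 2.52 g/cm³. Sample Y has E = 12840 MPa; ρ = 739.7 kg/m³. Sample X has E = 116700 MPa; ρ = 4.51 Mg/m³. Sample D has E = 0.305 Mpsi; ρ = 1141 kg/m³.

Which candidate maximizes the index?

Putting every candidate on a common basis:
  sample Q: E = 71.71 GPa, ρ = 2520 kg/m³
  sample Y: E = 12.84 GPa, ρ = 739.7 kg/m³
  sample X: E = 116.7 GPa, ρ = 4510 kg/m³
  sample D: E = 2.103 GPa, ρ = 1141 kg/m³
  sample Y: M = 4.84×10⁻³
  sample Q: M = 3.36×10⁻³
  sample X: M = 2.40×10⁻³
  sample D: M = 1.27×10⁻³
Sample Y has the largest M.

sample Y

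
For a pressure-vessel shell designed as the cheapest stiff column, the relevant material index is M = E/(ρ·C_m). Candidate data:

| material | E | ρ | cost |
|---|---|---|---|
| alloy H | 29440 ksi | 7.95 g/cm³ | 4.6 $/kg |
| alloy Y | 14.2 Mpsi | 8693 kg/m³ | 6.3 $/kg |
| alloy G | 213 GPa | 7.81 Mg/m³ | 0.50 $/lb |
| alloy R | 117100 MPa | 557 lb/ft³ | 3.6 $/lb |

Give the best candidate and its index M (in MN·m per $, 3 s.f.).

Normalizing units and computing the index:
  alloy H: E = 203.0 GPa, ρ = 7950 kg/m³, cost = 4.600 $/kg
  alloy Y: E = 97.91 GPa, ρ = 8693 kg/m³, cost = 6.300 $/kg
  alloy G: E = 213.0 GPa, ρ = 7810 kg/m³, cost = 1.102 $/kg
  alloy R: E = 117.1 GPa, ρ = 8922 kg/m³, cost = 7.937 $/kg
  alloy G: M = 24.7 MN·m per $
  alloy H: M = 5.55 MN·m per $
  alloy Y: M = 1.79 MN·m per $
  alloy R: M = 1.65 MN·m per $
Alloy G ranks first.

alloy G, M = 24.7 MN·m per $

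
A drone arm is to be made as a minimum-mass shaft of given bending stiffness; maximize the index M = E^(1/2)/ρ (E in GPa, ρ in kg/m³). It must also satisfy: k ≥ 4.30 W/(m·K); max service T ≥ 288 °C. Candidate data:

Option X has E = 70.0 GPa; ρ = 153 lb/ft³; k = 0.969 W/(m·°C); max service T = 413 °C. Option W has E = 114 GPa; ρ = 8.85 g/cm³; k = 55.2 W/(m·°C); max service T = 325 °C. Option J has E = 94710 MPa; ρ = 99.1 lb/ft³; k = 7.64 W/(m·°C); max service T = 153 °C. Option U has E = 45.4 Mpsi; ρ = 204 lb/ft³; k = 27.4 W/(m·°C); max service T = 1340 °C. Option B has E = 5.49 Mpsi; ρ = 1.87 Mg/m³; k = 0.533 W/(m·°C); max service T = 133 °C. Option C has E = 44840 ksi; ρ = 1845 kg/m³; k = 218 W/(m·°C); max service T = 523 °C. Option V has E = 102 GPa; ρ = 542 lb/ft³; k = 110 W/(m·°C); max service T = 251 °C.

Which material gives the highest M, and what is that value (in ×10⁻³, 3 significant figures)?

option C, M = 9.53×10⁻³

Screen on constraints: k ≥ 4.30 W/(m·K); max service T ≥ 288 °C. Survivors: option W, option U, option C.
After converting to SI:
  option W: E = 114.0 GPa, ρ = 8850 kg/m³
  option U: E = 313.0 GPa, ρ = 3268 kg/m³
  option C: E = 309.2 GPa, ρ = 1845 kg/m³
  option C: M = 9.53×10⁻³
  option U: M = 5.41×10⁻³
  option W: M = 1.21×10⁻³
Option C ranks first.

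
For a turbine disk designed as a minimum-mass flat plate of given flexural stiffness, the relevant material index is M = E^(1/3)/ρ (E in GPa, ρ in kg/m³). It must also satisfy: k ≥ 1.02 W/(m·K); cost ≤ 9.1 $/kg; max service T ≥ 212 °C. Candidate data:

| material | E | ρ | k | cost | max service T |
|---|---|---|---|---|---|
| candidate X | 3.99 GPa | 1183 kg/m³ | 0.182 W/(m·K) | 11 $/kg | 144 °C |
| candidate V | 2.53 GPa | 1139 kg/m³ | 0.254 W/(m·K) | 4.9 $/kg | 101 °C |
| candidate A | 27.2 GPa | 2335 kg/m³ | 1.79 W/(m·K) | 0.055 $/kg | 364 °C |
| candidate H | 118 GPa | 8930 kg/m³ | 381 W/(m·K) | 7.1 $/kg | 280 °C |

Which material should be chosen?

candidate A

Screen on constraints: k ≥ 1.02 W/(m·K); cost ≤ 9.1 $/kg; max service T ≥ 212 °C. Survivors: candidate A, candidate H.
Computing M directly (units already consistent):
  candidate A: M = 1.29×10⁻³
  candidate H: M = 0.549×10⁻³
The maximum is for candidate A.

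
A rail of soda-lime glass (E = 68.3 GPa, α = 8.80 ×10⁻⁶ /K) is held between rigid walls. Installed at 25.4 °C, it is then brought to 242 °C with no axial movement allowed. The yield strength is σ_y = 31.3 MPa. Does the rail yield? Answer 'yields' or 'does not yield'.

ΔT = 216.6 K. Constrained thermal stress σ = E·α·ΔT = 68.30×10³ MPa × 8.80×10⁻⁶ × 216.6 = 130 MPa (compressive).
Compare to σ_y = 31.3 MPa: σ ≥ σ_y, so it yields.

yields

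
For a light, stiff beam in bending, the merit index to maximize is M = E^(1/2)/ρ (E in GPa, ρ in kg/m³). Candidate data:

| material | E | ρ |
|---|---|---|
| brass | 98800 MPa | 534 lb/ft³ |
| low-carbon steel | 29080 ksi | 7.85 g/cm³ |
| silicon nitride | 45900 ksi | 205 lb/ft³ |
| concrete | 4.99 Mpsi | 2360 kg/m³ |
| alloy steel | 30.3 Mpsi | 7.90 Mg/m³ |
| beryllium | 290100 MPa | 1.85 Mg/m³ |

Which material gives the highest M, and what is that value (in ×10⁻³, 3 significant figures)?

In SI units:
  brass: E = 98.80 GPa, ρ = 8554 kg/m³
  low-carbon steel: E = 200.5 GPa, ρ = 7850 kg/m³
  silicon nitride: E = 316.5 GPa, ρ = 3284 kg/m³
  concrete: E = 34.40 GPa, ρ = 2360 kg/m³
  alloy steel: E = 208.9 GPa, ρ = 7900 kg/m³
  beryllium: E = 290.1 GPa, ρ = 1850 kg/m³
  beryllium: M = 9.21×10⁻³
  silicon nitride: M = 5.42×10⁻³
  concrete: M = 2.49×10⁻³
  alloy steel: M = 1.83×10⁻³
  low-carbon steel: M = 1.80×10⁻³
  brass: M = 1.16×10⁻³
The maximum is for beryllium.

beryllium, M = 9.21×10⁻³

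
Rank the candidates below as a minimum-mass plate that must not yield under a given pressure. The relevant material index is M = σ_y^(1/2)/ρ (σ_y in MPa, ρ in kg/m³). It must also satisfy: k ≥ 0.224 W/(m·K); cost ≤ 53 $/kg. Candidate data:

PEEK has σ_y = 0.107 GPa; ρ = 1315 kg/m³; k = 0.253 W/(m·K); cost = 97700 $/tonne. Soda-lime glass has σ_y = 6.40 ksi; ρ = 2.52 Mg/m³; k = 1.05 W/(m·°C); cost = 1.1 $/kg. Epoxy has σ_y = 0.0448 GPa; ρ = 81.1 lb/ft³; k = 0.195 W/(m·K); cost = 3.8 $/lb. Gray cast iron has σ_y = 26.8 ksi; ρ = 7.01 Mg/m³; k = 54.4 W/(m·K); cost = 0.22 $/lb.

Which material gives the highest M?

soda-lime glass

Screen on constraints: k ≥ 0.224 W/(m·K); cost ≤ 53 $/kg. Survivors: soda-lime glass, gray cast iron.
Normalizing units and computing the index:
  soda-lime glass: σ_y = 44.13 MPa, ρ = 2520 kg/m³
  gray cast iron: σ_y = 184.8 MPa, ρ = 7010 kg/m³
  soda-lime glass: M = 2.64×10⁻³
  gray cast iron: M = 1.94×10⁻³
Highest index: soda-lime glass.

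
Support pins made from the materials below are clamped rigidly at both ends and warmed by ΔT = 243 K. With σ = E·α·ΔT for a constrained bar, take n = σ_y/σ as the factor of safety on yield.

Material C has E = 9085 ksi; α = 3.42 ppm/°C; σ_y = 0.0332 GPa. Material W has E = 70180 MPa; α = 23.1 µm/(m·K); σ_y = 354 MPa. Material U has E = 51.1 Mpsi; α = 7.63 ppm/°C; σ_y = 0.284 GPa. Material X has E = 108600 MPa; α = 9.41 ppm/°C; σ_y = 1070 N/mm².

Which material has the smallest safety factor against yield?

Converting E to GPa, α to ×10⁻⁶/K, σ_y to MPa, then σ and n for each:
  material C: E = 62.64, α = 3.42, σ_y = 33.20 → σ = 52.1 MPa, n = 0.638
  material W: E = 70.18, α = 23.1, σ_y = 354.0 → σ = 394 MPa, n = 0.899
  material U: E = 352.3, α = 7.63, σ_y = 284.0 → σ = 653 MPa, n = 0.435
  material X: E = 108.6, α = 9.41, σ_y = 1070 → σ = 248 MPa, n = 4.31
The minimum is material U at n = 0.435.

material U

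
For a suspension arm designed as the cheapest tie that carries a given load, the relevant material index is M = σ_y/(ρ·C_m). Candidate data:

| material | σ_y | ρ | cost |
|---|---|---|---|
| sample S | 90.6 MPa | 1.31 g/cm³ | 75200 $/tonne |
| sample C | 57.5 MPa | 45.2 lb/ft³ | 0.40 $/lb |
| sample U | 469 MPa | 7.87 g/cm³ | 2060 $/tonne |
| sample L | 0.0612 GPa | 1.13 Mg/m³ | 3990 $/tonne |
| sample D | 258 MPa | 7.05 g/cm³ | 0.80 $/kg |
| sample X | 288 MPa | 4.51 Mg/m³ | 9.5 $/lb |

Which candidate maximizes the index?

Convert each candidate to consistent units, then evaluate M:
  sample S: σ_y = 90.60 MPa, ρ = 1310 kg/m³, cost = 75.20 $/kg
  sample C: σ_y = 57.50 MPa, ρ = 724.0 kg/m³, cost = 0.8818 $/kg
  sample U: σ_y = 469.0 MPa, ρ = 7870 kg/m³, cost = 2.060 $/kg
  sample L: σ_y = 61.20 MPa, ρ = 1130 kg/m³, cost = 3.990 $/kg
  sample D: σ_y = 258.0 MPa, ρ = 7050 kg/m³, cost = 0.8000 $/kg
  sample X: σ_y = 288.0 MPa, ρ = 4510 kg/m³, cost = 20.94 $/kg
  sample C: M = 90.1 kN·m per $
  sample D: M = 45.7 kN·m per $
  sample U: M = 28.9 kN·m per $
  sample L: M = 13.6 kN·m per $
  sample X: M = 3.05 kN·m per $
  sample S: M = 0.920 kN·m per $
Highest index: sample C.

sample C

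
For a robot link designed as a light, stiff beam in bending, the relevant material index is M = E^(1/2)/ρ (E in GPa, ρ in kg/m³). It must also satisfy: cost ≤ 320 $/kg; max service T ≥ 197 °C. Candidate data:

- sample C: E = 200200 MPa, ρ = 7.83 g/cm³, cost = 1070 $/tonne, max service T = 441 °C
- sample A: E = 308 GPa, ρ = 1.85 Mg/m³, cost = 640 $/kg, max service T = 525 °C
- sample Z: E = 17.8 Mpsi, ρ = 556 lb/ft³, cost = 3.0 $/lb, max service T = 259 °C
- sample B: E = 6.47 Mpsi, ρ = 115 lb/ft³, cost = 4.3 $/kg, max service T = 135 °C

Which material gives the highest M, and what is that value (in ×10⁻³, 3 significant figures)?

sample C, M = 1.81×10⁻³

Screen on constraints: cost ≤ 320 $/kg; max service T ≥ 197 °C. Survivors: sample C, sample Z.
In SI units:
  sample C: E = 200.2 GPa, ρ = 7830 kg/m³
  sample Z: E = 122.7 GPa, ρ = 8906 kg/m³
  sample C: M = 1.81×10⁻³
  sample Z: M = 1.24×10⁻³
Sample C has the largest M.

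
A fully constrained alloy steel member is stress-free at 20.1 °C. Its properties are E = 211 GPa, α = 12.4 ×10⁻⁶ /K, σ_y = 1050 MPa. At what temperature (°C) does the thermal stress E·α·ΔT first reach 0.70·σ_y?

301 °C

E·α·ΔT = 735.0 MPa ⇒ ΔT = 735.0 / (211.0×10³ × 12.4×10⁻⁶) = 280.9 K.
T = 20.1 + 280.9 = 301.0 °C.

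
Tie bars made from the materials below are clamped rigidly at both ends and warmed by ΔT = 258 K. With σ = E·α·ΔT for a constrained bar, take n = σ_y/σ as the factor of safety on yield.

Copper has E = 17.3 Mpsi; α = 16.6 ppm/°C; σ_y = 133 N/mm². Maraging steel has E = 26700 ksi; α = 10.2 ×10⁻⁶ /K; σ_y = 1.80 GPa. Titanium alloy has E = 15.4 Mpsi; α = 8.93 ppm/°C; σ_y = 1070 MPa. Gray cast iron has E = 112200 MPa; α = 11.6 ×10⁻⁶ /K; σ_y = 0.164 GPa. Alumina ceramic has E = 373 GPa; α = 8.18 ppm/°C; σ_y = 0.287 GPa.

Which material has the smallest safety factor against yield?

copper

With everything in SI (GPa, ×10⁻⁶/K, MPa):
  copper: E = 119.3, α = 16.6, σ_y = 133.0 → σ = 511 MPa, n = 0.260
  maraging steel: E = 184.1, α = 10.2, σ_y = 1800 → σ = 484 MPa, n = 3.72
  titanium alloy: E = 106.2, α = 8.93, σ_y = 1070 → σ = 245 MPa, n = 4.37
  gray cast iron: E = 112.2, α = 11.6, σ_y = 164.0 → σ = 336 MPa, n = 0.488
  alumina ceramic: E = 373.0, α = 8.18, σ_y = 287.0 → σ = 787 MPa, n = 0.365
Smallest n: copper with n = 0.260.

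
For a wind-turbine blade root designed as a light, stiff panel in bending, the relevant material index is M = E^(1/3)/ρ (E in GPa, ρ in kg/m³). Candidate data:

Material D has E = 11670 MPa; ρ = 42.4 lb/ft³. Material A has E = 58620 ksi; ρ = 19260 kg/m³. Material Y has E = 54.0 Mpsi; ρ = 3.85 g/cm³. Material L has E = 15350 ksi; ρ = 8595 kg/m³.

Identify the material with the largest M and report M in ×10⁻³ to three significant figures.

material D, M = 3.34×10⁻³

Putting every candidate on a common basis:
  material D: E = 11.67 GPa, ρ = 679.2 kg/m³
  material A: E = 404.2 GPa, ρ = 19260 kg/m³
  material Y: E = 372.3 GPa, ρ = 3850 kg/m³
  material L: E = 105.8 GPa, ρ = 8595 kg/m³
  material D: M = 3.34×10⁻³
  material Y: M = 1.87×10⁻³
  material L: M = 0.550×10⁻³
  material A: M = 0.384×10⁻³
Highest index: material D.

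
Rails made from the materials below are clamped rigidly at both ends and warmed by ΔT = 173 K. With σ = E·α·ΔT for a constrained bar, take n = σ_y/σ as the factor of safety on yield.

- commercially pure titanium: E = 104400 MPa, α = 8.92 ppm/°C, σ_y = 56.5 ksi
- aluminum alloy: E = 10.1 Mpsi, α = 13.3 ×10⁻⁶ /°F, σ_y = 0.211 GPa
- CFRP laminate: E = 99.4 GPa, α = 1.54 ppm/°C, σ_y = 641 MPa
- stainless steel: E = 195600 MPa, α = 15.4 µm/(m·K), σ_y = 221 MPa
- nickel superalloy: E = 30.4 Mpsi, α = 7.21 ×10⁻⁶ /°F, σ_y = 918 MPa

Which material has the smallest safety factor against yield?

stainless steel

In consistent units (E in GPa, α in ×10⁻⁶/K, σ_y in MPa):
  commercially pure titanium: E = 104.4, α = 8.92, σ_y = 389.6 → σ = 161 MPa, n = 2.42
  aluminum alloy: E = 69.64, α = 23.9, σ_y = 211.0 → σ = 288 MPa, n = 0.732
  CFRP laminate: E = 99.40, α = 1.54, σ_y = 641.0 → σ = 26.5 MPa, n = 24.2
  stainless steel: E = 195.6, α = 15.4, σ_y = 221.0 → σ = 521 MPa, n = 0.424
  nickel superalloy: E = 209.6, α = 13.0, σ_y = 918.0 → σ = 471 MPa, n = 1.95
Smallest n: stainless steel with n = 0.424.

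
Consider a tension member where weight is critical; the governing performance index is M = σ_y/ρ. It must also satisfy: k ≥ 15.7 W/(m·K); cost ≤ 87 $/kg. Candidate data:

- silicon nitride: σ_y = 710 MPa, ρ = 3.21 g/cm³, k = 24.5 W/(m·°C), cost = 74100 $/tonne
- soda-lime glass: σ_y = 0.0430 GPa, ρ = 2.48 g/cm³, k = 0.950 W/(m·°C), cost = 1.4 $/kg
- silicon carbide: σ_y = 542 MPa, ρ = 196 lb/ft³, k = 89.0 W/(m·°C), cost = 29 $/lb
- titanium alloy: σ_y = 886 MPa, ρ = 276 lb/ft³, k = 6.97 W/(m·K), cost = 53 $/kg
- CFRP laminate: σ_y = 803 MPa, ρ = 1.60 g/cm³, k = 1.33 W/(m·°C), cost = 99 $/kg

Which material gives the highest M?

Screen on constraints: k ≥ 15.7 W/(m·K); cost ≤ 87 $/kg. Survivors: silicon nitride, silicon carbide.
After converting to SI:
  silicon nitride: σ_y = 710.0 MPa, ρ = 3210 kg/m³
  silicon carbide: σ_y = 542.0 MPa, ρ = 3140 kg/m³
  silicon nitride: M = 221 kN·m/kg
  silicon carbide: M = 173 kN·m/kg
Silicon nitride has the largest M.

silicon nitride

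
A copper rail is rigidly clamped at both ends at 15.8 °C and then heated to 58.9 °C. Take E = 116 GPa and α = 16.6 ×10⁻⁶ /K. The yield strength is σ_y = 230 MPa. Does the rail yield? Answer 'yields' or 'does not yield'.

ΔT = 43.10 K. Constrained thermal stress σ = E·α·ΔT = 116.0×10³ MPa × 16.6×10⁻⁶ × 43.10 = 83.0 MPa (compressive).
Compare to σ_y = 230 MPa: σ < σ_y, so it does not yield.

does not yield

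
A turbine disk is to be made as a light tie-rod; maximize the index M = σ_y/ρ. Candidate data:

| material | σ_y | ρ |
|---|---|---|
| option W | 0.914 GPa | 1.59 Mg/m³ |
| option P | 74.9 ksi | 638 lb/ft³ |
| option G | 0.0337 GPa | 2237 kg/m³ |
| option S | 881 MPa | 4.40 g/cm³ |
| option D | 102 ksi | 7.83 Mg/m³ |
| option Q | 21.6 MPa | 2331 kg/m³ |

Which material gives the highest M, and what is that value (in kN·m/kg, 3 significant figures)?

After converting to SI:
  option W: σ_y = 914.0 MPa, ρ = 1590 kg/m³
  option P: σ_y = 516.4 MPa, ρ = 10220 kg/m³
  option G: σ_y = 33.70 MPa, ρ = 2237 kg/m³
  option S: σ_y = 881.0 MPa, ρ = 4400 kg/m³
  option D: σ_y = 703.3 MPa, ρ = 7830 kg/m³
  option Q: σ_y = 21.60 MPa, ρ = 2331 kg/m³
  option W: M = 575 kN·m/kg
  option S: M = 200 kN·m/kg
  option D: M = 89.8 kN·m/kg
  option P: M = 50.5 kN·m/kg
  option G: M = 15.1 kN·m/kg
  option Q: M = 9.27 kN·m/kg
The maximum is for option W.

option W, M = 575 kN·m/kg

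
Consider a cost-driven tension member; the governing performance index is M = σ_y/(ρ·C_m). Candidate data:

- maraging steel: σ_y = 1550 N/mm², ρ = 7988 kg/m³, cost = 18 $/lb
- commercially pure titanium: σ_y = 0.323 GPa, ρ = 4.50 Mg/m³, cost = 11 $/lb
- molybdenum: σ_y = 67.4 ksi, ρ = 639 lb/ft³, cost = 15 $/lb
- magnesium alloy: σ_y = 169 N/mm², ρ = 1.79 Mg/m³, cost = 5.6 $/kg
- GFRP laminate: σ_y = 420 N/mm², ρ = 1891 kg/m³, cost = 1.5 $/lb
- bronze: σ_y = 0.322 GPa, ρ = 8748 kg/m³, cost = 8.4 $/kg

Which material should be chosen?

GFRP laminate

Putting every candidate on a common basis:
  maraging steel: σ_y = 1550 MPa, ρ = 7988 kg/m³, cost = 39.68 $/kg
  commercially pure titanium: σ_y = 323.0 MPa, ρ = 4500 kg/m³, cost = 24.25 $/kg
  molybdenum: σ_y = 464.7 MPa, ρ = 10240 kg/m³, cost = 33.07 $/kg
  magnesium alloy: σ_y = 169.0 MPa, ρ = 1790 kg/m³, cost = 5.600 $/kg
  GFRP laminate: σ_y = 420.0 MPa, ρ = 1891 kg/m³, cost = 3.307 $/kg
  bronze: σ_y = 322.0 MPa, ρ = 8748 kg/m³, cost = 8.400 $/kg
  GFRP laminate: M = 67.2 kN·m per $
  magnesium alloy: M = 16.9 kN·m per $
  maraging steel: M = 4.89 kN·m per $
  bronze: M = 4.38 kN·m per $
  commercially pure titanium: M = 2.96 kN·m per $
  molybdenum: M = 1.37 kN·m per $
The maximum is for GFRP laminate.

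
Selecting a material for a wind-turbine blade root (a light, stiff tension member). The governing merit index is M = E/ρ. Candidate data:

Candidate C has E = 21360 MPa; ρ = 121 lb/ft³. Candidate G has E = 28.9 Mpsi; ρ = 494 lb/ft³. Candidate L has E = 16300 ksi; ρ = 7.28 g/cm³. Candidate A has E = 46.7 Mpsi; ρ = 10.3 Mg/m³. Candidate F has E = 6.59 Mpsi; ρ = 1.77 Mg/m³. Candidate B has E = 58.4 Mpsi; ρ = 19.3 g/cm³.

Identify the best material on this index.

candidate A

In SI units:
  candidate C: E = 21.36 GPa, ρ = 1938 kg/m³
  candidate G: E = 199.3 GPa, ρ = 7913 kg/m³
  candidate L: E = 112.4 GPa, ρ = 7280 kg/m³
  candidate A: E = 322.0 GPa, ρ = 10300 kg/m³
  candidate F: E = 45.44 GPa, ρ = 1770 kg/m³
  candidate B: E = 402.7 GPa, ρ = 19300 kg/m³
  candidate A: M = 31.3 MN·m/kg
  candidate F: M = 25.7 MN·m/kg
  candidate G: M = 25.2 MN·m/kg
  candidate B: M = 20.9 MN·m/kg
  candidate L: M = 15.4 MN·m/kg
  candidate C: M = 11.0 MN·m/kg
Highest index: candidate A.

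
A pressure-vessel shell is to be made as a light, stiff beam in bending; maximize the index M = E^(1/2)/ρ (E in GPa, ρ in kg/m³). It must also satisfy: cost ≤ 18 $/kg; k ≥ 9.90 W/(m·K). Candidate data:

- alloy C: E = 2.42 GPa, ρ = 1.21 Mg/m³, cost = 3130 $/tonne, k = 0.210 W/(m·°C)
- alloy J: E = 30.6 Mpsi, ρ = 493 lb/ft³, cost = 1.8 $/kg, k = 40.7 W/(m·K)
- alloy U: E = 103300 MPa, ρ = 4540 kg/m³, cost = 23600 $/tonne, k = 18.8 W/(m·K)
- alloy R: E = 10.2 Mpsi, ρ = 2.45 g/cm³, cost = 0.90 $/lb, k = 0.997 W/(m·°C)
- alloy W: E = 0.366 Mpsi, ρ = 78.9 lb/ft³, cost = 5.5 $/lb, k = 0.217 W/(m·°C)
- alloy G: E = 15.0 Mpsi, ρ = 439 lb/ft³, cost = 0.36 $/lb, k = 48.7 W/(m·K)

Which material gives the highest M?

alloy J

Screen on constraints: cost ≤ 18 $/kg; k ≥ 9.90 W/(m·K). Survivors: alloy J, alloy G.
Convert each candidate to consistent units, then evaluate M:
  alloy J: E = 211.0 GPa, ρ = 7897 kg/m³
  alloy G: E = 103.4 GPa, ρ = 7032 kg/m³
  alloy J: M = 1.84×10⁻³
  alloy G: M = 1.45×10⁻³
The maximum is for alloy J.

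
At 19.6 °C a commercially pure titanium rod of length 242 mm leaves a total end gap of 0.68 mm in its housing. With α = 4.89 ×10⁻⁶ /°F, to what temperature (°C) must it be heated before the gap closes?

339 °C

α = 4.89×10⁻⁶/°F × 9/5 = 8.80×10⁻⁶/K.
α·L₀·ΔT = 0.68 mm ⇒ ΔT = 0.68 / (8.80×10⁻⁶ × 242.0) = 319.2 K.
T = 19.6 + 319.2 = 338.8 °C.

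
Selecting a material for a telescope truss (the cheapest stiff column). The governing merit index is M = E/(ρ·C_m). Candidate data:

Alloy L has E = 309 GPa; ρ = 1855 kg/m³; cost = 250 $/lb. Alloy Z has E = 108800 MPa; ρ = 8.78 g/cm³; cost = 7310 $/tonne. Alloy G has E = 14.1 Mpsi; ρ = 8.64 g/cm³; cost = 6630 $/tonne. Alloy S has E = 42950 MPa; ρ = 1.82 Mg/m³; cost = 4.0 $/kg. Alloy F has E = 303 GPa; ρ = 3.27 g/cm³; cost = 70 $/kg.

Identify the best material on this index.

alloy S

Normalizing units and computing the index:
  alloy L: E = 309.0 GPa, ρ = 1855 kg/m³, cost = 551.1 $/kg
  alloy Z: E = 108.8 GPa, ρ = 8780 kg/m³, cost = 7.310 $/kg
  alloy G: E = 97.22 GPa, ρ = 8640 kg/m³, cost = 6.630 $/kg
  alloy S: E = 42.95 GPa, ρ = 1820 kg/m³, cost = 4.000 $/kg
  alloy F: E = 303.0 GPa, ρ = 3270 kg/m³, cost = 70.00 $/kg
  alloy S: M = 5.90 MN·m per $
  alloy G: M = 1.70 MN·m per $
  alloy Z: M = 1.70 MN·m per $
  alloy F: M = 1.32 MN·m per $
  alloy L: M = 0.302 MN·m per $
Highest index: alloy S.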